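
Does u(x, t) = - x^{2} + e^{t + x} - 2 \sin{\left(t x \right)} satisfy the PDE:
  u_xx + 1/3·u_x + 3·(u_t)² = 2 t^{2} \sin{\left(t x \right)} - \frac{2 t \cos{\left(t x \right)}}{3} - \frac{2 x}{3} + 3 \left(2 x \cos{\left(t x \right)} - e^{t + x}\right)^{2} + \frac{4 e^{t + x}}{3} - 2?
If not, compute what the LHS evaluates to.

Evaluate each term of the left-hand side for u = - x^{2} + e^{t + x} - 2 \sin{\left(t x \right)}.
Derivatives:
  u_xx = 2 t^{2} \sin{\left(t x \right)} + e^{t} e^{x} - 2
  u_x = - 2 t \cos{\left(t x \right)} - 2 x + e^{t} e^{x}
  u_t = - 2 x \cos{\left(t x \right)} + e^{t} e^{x}
Terms:
  u_xx = 2 t^{2} \sin{\left(t x \right)} + e^{t + x} - 2
  1/3·u_x = - \frac{2 t \cos{\left(t x \right)}}{3} - \frac{2 x}{3} + \frac{e^{t + x}}{3}
  3·(u_t)² = 3 \left(2 x \cos{\left(t x \right)} - e^{t + x}\right)^{2}
Sum: LHS = 2 t^{2} \sin{\left(t x \right)} - \frac{2 t \cos{\left(t x \right)}}{3} - \frac{2 x}{3} + 3 \left(2 x \cos{\left(t x \right)} - e^{t + x}\right)^{2} + \frac{4 e^{t + x}}{3} - 2
This is exactly the given right-hand side, so u is a solution.

Answer: Yes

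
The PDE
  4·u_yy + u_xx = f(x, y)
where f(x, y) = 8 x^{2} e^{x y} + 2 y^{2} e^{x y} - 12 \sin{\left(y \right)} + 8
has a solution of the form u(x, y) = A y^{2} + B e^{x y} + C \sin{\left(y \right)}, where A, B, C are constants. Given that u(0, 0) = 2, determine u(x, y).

Substitute the ansatz u = A y^{2} + B e^{x y} + C \sin{\left(y \right)} into the left-hand side.
Derivatives of the ansatz:
  u_yy = 2 A + B x^{2} e^{x y} - C \sin{\left(y \right)}
  u_xx = B y^{2} e^{x y}
Term by term:
  4·u_yy = 8 A + 4 B x^{2} e^{x y} - 4 C \sin{\left(y \right)}
  u_xx = B y^{2} e^{x y}
So the left-hand side equals
  8 A + 4 B x^{2} e^{x y} + B y^{2} e^{x y} - 4 C \sin{\left(y \right)}
This must equal f(x, y) = 8 x^{2} e^{x y} + 2 y^{2} e^{x y} - 12 \sin{\left(y \right)} + 8 identically.
Matching coefficients of the independent functions:
  [constant term]:  8 A = 8
  [x^{2} e^{x y}]:  4 B = 8
  [y^{2} e^{x y}]:  B = 2
  [\sin{\left(y \right)}]:  - 4 C = -12
Solving: A = 1, B = 2, C = 3.
Check against the point condition:
  u(0, 0) = 2  ⟹  B = 2  ✓
Hence u(x, y) = y^{2} + 2 e^{x y} + 3 \sin{\left(y \right)}.

Answer: u(x, y) = y^{2} + 2 e^{x y} + 3 \sin{\left(y \right)}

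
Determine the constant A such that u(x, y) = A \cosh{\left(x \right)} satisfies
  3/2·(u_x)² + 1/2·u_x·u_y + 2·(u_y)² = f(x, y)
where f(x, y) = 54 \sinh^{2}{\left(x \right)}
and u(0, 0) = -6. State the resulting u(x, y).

Answer: u(x, y) = - 6 \cosh{\left(x \right)}

Derivation:
Substitute the ansatz u = A \cosh{\left(x \right)} into the left-hand side.
Derivatives of the ansatz:
  u_x = A \sinh{\left(x \right)}
  u_y = 0
Term by term:
  3/2·(u_x)² = \frac{3 A^{2} \sinh^{2}{\left(x \right)}}{2}
  1/2·u_x·u_y = 0
  2·(u_y)² = 0
So the left-hand side equals
  \frac{3 A^{2} \sinh^{2}{\left(x \right)}}{2}
This must equal f(x, y) = 54 \sinh^{2}{\left(x \right)} identically.
Matching coefficients of the independent functions:
  [\sinh^{2}{\left(x \right)}]:  \frac{3 A^{2}}{2} = 54
These equations allow (A) = (-6) or (6).
Impose the point condition(s):
  u(0, 0) = -6  ⟹  A = -6
Only A = -6 satisfies everything.
Hence u(x, y) = - 6 \cosh{\left(x \right)}.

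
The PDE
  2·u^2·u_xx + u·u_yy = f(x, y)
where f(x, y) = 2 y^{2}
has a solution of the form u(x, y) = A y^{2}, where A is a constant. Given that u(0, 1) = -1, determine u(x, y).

Answer: u(x, y) = - y^{2}

Derivation:
Substitute the ansatz u = A y^{2} into the left-hand side.
Derivatives of the ansatz:
  u_xx = 0
  u_yy = 2 A
Term by term:
  2·u^2·u_xx = 0
  u·u_yy = 2 A^{2} y^{2}
So the left-hand side equals
  2 A^{2} y^{2}
This must equal f(x, y) = 2 y^{2} identically.
Matching coefficients of the independent functions:
  [y^{2}]:  2 A^{2} = 2
These equations allow (A) = (-1) or (1).
Impose the point condition(s):
  u(0, 1) = -1  ⟹  A = -1
Only A = -1 satisfies everything.
Hence u(x, y) = - y^{2}.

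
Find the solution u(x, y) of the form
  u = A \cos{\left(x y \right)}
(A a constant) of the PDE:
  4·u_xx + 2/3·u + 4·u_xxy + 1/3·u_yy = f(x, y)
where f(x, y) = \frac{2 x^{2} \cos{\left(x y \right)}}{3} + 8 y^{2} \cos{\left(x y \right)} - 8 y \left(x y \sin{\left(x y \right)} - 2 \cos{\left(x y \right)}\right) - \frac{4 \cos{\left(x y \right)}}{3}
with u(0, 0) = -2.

Substitute the ansatz u = A \cos{\left(x y \right)} into the left-hand side.
Derivatives of the ansatz:
  u_xx = - A y^{2} \cos{\left(x y \right)}
  u_xxy = A x y^{2} \sin{\left(x y \right)} - 2 A y \cos{\left(x y \right)}
  u_yy = - A x^{2} \cos{\left(x y \right)}
Term by term:
  4·u_xx = - 4 A y^{2} \cos{\left(x y \right)}
  2/3·u = \frac{2 A \cos{\left(x y \right)}}{3}
  4·u_xxy = 4 A x y^{2} \sin{\left(x y \right)} - 8 A y \cos{\left(x y \right)}
  1/3·u_yy = - \frac{A x^{2} \cos{\left(x y \right)}}{3}
So the left-hand side equals
  - \frac{A x^{2} \cos{\left(x y \right)}}{3} + 4 A x y^{2} \sin{\left(x y \right)} - 4 A y^{2} \cos{\left(x y \right)} - 8 A y \cos{\left(x y \right)} + \frac{2 A \cos{\left(x y \right)}}{3}
This must equal f(x, y) identically; expanded, f = \frac{2 x^{2} \cos{\left(x y \right)}}{3} - 8 x y^{2} \sin{\left(x y \right)} + 8 y^{2} \cos{\left(x y \right)} + 16 y \cos{\left(x y \right)} - \frac{4 \cos{\left(x y \right)}}{3}.
Matching coefficients of the independent functions:
  [x^{2} \cos{\left(x y \right)}]:  - \frac{A}{3} = \frac{2}{3}
  [y \cos{\left(x y \right)}]:  - 8 A = 16
  [y^{2} \cos{\left(x y \right)}]:  - 4 A = 8
  [x y^{2} \sin{\left(x y \right)}]:  4 A = -8
  [\cos{\left(x y \right)}]:  \frac{2 A}{3} = - \frac{4}{3}
Solving: A = -2.
Check against the point condition:
  u(0, 0) = -2  ⟹  A = -2  ✓
Hence u(x, y) = - 2 \cos{\left(x y \right)}.

Answer: u(x, y) = - 2 \cos{\left(x y \right)}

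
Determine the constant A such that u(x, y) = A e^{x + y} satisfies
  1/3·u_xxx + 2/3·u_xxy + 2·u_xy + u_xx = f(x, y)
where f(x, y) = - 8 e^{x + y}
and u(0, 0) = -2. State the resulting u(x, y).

Substitute the ansatz u = A e^{x + y} into the left-hand side.
Derivatives of the ansatz:
  u_xxx = A e^{x} e^{y}
  u_xxy = A e^{x} e^{y}
  u_xy = A e^{x} e^{y}
  u_xx = A e^{x} e^{y}
Term by term:
  1/3·u_xxx = \frac{A e^{x} e^{y}}{3}
  2/3·u_xxy = \frac{2 A e^{x} e^{y}}{3}
  2·u_xy = 2 A e^{x} e^{y}
  u_xx = A e^{x} e^{y}
So the left-hand side equals
  4 A e^{x} e^{y}
This must equal f(x, y) identically; expanded, f = - 8 e^{x} e^{y}.
Matching coefficients of the independent functions:
  [e^{x} e^{y}]:  4 A = -8
Solving: A = -2.
Check against the point condition:
  u(0, 0) = -2  ⟹  A = -2  ✓
Hence u(x, y) = - 2 e^{x + y}.

Answer: u(x, y) = - 2 e^{x + y}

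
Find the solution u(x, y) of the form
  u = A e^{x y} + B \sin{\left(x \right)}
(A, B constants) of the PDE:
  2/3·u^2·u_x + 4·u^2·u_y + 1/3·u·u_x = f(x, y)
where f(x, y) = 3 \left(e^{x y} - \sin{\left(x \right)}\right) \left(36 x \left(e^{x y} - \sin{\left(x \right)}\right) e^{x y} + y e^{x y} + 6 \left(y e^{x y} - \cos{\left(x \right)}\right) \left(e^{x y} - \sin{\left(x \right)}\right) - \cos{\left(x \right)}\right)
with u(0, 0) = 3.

Substitute the ansatz u = A e^{x y} + B \sin{\left(x \right)} into the left-hand side.
Derivatives of the ansatz:
  u_x = A y e^{x y} + B \cos{\left(x \right)}
  u_y = A x e^{x y}
Term by term:
  2/3·u^2·u_x = \frac{2 A^{3} y e^{3 x y}}{3} + \frac{4 A^{2} B y e^{2 x y} \sin{\left(x \right)}}{3} + \frac{2 A^{2} B e^{2 x y} \cos{\left(x \right)}}{3} + \frac{2 A B^{2} y e^{x y} \sin^{2}{\left(x \right)}}{3} + \frac{4 A B^{2} e^{x y} \sin{\left(x \right)} \cos{\left(x \right)}}{3} + \frac{2 B^{3} \sin^{2}{\left(x \right)} \cos{\left(x \right)}}{3}
  4·u^2·u_y = 4 A^{3} x e^{3 x y} + 8 A^{2} B x e^{2 x y} \sin{\left(x \right)} + 4 A B^{2} x e^{x y} \sin^{2}{\left(x \right)}
  1/3·u·u_x = \frac{A^{2} y e^{2 x y}}{3} + \frac{A B y e^{x y} \sin{\left(x \right)}}{3} + \frac{A B e^{x y} \cos{\left(x \right)}}{3} + \frac{B^{2} \sin{\left(x \right)} \cos{\left(x \right)}}{3}
So the left-hand side equals
  4 A^{3} x e^{3 x y} + \frac{2 A^{3} y e^{3 x y}}{3} + 8 A^{2} B x e^{2 x y} \sin{\left(x \right)} + \frac{4 A^{2} B y e^{2 x y} \sin{\left(x \right)}}{3} + \frac{2 A^{2} B e^{2 x y} \cos{\left(x \right)}}{3} + \frac{A^{2} y e^{2 x y}}{3} + 4 A B^{2} x e^{x y} \sin^{2}{\left(x \right)} + \frac{2 A B^{2} y e^{x y} \sin^{2}{\left(x \right)}}{3} + \frac{4 A B^{2} e^{x y} \sin{\left(x \right)} \cos{\left(x \right)}}{3} + \frac{A B y e^{x y} \sin{\left(x \right)}}{3} + \frac{A B e^{x y} \cos{\left(x \right)}}{3} + \frac{2 B^{3} \sin^{2}{\left(x \right)} \cos{\left(x \right)}}{3} + \frac{B^{2} \sin{\left(x \right)} \cos{\left(x \right)}}{3}
This must equal f(x, y) identically; expanded, f = 108 x e^{3 x y} - 216 x e^{2 x y} \sin{\left(x \right)} + 108 x e^{x y} \sin^{2}{\left(x \right)} + 18 y e^{3 x y} - 36 y e^{2 x y} \sin{\left(x \right)} + 3 y e^{2 x y} + 18 y e^{x y} \sin^{2}{\left(x \right)} - 3 y e^{x y} \sin{\left(x \right)} - 18 e^{2 x y} \cos{\left(x \right)} + 36 e^{x y} \sin{\left(x \right)} \cos{\left(x \right)} - 3 e^{x y} \cos{\left(x \right)} - 18 \sin^{2}{\left(x \right)} \cos{\left(x \right)} + 3 \sin{\left(x \right)} \cos{\left(x \right)}.
Matching coefficients of the independent functions:
  [x e^{3 x y}]:  4 A^{3} = 108
  [y e^{2 x y}]:  \frac{A^{2}}{3} = 3
  [y e^{3 x y}]:  \frac{2 A^{3}}{3} = 18
  [e^{x y} \cos{\left(x \right)}, y e^{x y} \sin{\left(x \right)}]:  \frac{A B}{3} = -3
  [e^{2 x y} \cos{\left(x \right)}]:  \frac{2 A^{2} B}{3} = -18
  [\sin{\left(x \right)} \cos{\left(x \right)}]:  \frac{B^{2}}{3} = 3
  [\sin^{2}{\left(x \right)} \cos{\left(x \right)}]:  \frac{2 B^{3}}{3} = -18
  [x e^{x y} \sin^{2}{\left(x \right)}]:  4 A B^{2} = 108
  [x e^{2 x y} \sin{\left(x \right)}]:  8 A^{2} B = -216
  [y e^{x y} \sin^{2}{\left(x \right)}]:  \frac{2 A B^{2}}{3} = 18
  [y e^{2 x y} \sin{\left(x \right)}]:  \frac{4 A^{2} B}{3} = -36
  [e^{x y} \sin{\left(x \right)} \cos{\left(x \right)}]:  \frac{4 A B^{2}}{3} = 36
Solving: A = 3, B = -3.
Check against the point condition:
  u(0, 0) = 3  ⟹  A = 3  ✓
Hence u(x, y) = 3 e^{x y} - 3 \sin{\left(x \right)}.

Answer: u(x, y) = 3 e^{x y} - 3 \sin{\left(x \right)}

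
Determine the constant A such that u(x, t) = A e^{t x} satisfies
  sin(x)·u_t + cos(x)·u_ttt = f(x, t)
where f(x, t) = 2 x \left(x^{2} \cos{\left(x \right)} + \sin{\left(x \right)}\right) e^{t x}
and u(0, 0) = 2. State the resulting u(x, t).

Substitute the ansatz u = A e^{t x} into the left-hand side.
Derivatives of the ansatz:
  u_t = A x e^{t x}
  u_ttt = A x^{3} e^{t x}
Term by term:
  sin(x)·u_t = A x e^{t x} \sin{\left(x \right)}
  cos(x)·u_ttt = A x^{3} e^{t x} \cos{\left(x \right)}
So the left-hand side equals
  A x^{3} e^{t x} \cos{\left(x \right)} + A x e^{t x} \sin{\left(x \right)}
This must equal f(x, t) identically; expanded, f = 2 x^{3} e^{t x} \cos{\left(x \right)} + 2 x e^{t x} \sin{\left(x \right)}.
Matching coefficients of the independent functions:
  [x e^{t x} \sin{\left(x \right)}, x^{3} e^{t x} \cos{\left(x \right)}]:  A = 2
Solving: A = 2.
Check against the point condition:
  u(0, 0) = 2  ⟹  A = 2  ✓
Hence u(x, t) = 2 e^{t x}.

Answer: u(x, t) = 2 e^{t x}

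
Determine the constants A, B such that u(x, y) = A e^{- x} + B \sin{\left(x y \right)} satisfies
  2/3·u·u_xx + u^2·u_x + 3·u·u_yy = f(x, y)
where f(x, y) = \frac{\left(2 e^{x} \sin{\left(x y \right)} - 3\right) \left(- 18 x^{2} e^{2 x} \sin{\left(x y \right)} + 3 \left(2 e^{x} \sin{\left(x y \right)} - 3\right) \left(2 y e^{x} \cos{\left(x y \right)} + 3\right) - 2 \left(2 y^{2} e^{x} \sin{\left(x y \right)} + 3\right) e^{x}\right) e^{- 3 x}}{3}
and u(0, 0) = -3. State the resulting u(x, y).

Substitute the ansatz u = A e^{- x} + B \sin{\left(x y \right)} into the left-hand side.
Derivatives of the ansatz:
  u_xx = A e^{- x} - B y^{2} \sin{\left(x y \right)}
  u_x = - A e^{- x} + B y \cos{\left(x y \right)}
  u_yy = - B x^{2} \sin{\left(x y \right)}
Term by term:
  2/3·u·u_xx = \frac{2 A^{2} e^{- 2 x}}{3} - \frac{2 A B y^{2} e^{- x} \sin{\left(x y \right)}}{3} + \frac{2 A B e^{- x} \sin{\left(x y \right)}}{3} - \frac{2 B^{2} y^{2} \sin^{2}{\left(x y \right)}}{3}
  u^2·u_x = - A^{3} e^{- 3 x} + A^{2} B y e^{- 2 x} \cos{\left(x y \right)} - 2 A^{2} B e^{- 2 x} \sin{\left(x y \right)} + 2 A B^{2} y e^{- x} \sin{\left(x y \right)} \cos{\left(x y \right)} - A B^{2} e^{- x} \sin^{2}{\left(x y \right)} + B^{3} y \sin^{2}{\left(x y \right)} \cos{\left(x y \right)}
  3·u·u_yy = - 3 A B x^{2} e^{- x} \sin{\left(x y \right)} - 3 B^{2} x^{2} \sin^{2}{\left(x y \right)}
So the left-hand side equals
  - A^{3} e^{- 3 x} + A^{2} B y e^{- 2 x} \cos{\left(x y \right)} - 2 A^{2} B e^{- 2 x} \sin{\left(x y \right)} + \frac{2 A^{2} e^{- 2 x}}{3} + 2 A B^{2} y e^{- x} \sin{\left(x y \right)} \cos{\left(x y \right)} - A B^{2} e^{- x} \sin^{2}{\left(x y \right)} - 3 A B x^{2} e^{- x} \sin{\left(x y \right)} - \frac{2 A B y^{2} e^{- x} \sin{\left(x y \right)}}{3} + \frac{2 A B e^{- x} \sin{\left(x y \right)}}{3} + B^{3} y \sin^{2}{\left(x y \right)} \cos{\left(x y \right)} - 3 B^{2} x^{2} \sin^{2}{\left(x y \right)} - \frac{2 B^{2} y^{2} \sin^{2}{\left(x y \right)}}{3}
This must equal f(x, y) identically; expanded, f = - 12 x^{2} \sin^{2}{\left(x y \right)} + 18 x^{2} e^{- x} \sin{\left(x y \right)} - \frac{8 y^{2} \sin^{2}{\left(x y \right)}}{3} + 4 y^{2} e^{- x} \sin{\left(x y \right)} + 8 y \sin^{2}{\left(x y \right)} \cos{\left(x y \right)} - 24 y e^{- x} \sin{\left(x y \right)} \cos{\left(x y \right)} + 18 y e^{- 2 x} \cos{\left(x y \right)} + 12 e^{- x} \sin^{2}{\left(x y \right)} - 4 e^{- x} \sin{\left(x y \right)} - 36 e^{- 2 x} \sin{\left(x y \right)} + 6 e^{- 2 x} + 27 e^{- 3 x}.
Matching coefficients of the independent functions:
  [x^{2} \sin^{2}{\left(x y \right)}]:  - 3 B^{2} = -12
  [y^{2} \sin^{2}{\left(x y \right)}]:  - \frac{2 B^{2}}{3} = - \frac{8}{3}
  [e^{- 2 x} \sin{\left(x y \right)}]:  - 2 A^{2} B = -36
  [e^{- x} \sin{\left(x y \right)}]:  \frac{2 A B}{3} = -4
  [e^{- x} \sin^{2}{\left(x y \right)}]:  - A B^{2} = 12
  [x^{2} e^{- x} \sin{\left(x y \right)}]:  - 3 A B = 18
  [y e^{- 2 x} \cos{\left(x y \right)}]:  A^{2} B = 18
  [y \sin^{2}{\left(x y \right)} \cos{\left(x y \right)}]:  B^{3} = 8
  [y^{2} e^{- x} \sin{\left(x y \right)}]:  - \frac{2 A B}{3} = 4
  [y e^{- x} \sin{\left(x y \right)} \cos{\left(x y \right)}]:  2 A B^{2} = -24
  [e^{- 3 x}]:  - A^{3} = 27
  [e^{- 2 x}]:  \frac{2 A^{2}}{3} = 6
Solving: A = -3, B = 2.
Check against the point condition:
  u(0, 0) = -3  ⟹  A = -3  ✓
Hence u(x, y) = 2 \sin{\left(x y \right)} - 3 e^{- x}.

Answer: u(x, y) = 2 \sin{\left(x y \right)} - 3 e^{- x}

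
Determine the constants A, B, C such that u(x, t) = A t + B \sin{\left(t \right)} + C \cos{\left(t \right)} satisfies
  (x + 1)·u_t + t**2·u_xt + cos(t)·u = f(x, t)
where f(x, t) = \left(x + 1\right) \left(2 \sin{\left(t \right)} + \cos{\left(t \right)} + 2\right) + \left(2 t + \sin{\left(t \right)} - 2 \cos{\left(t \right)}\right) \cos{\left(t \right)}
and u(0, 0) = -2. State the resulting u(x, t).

Substitute the ansatz u = A t + B \sin{\left(t \right)} + C \cos{\left(t \right)} into the left-hand side.
Derivatives of the ansatz:
  u_t = A + B \cos{\left(t \right)} - C \sin{\left(t \right)}
  u_xt = 0
Term by term:
  (x + 1)·u_t = A x + A + B x \cos{\left(t \right)} + B \cos{\left(t \right)} - C x \sin{\left(t \right)} - C \sin{\left(t \right)}
  t**2·u_xt = 0
  cos(t)·u = A t \cos{\left(t \right)} + B \sin{\left(t \right)} \cos{\left(t \right)} + C \cos^{2}{\left(t \right)}
So the left-hand side equals
  A t \cos{\left(t \right)} + A x + A + B x \cos{\left(t \right)} + B \sin{\left(t \right)} \cos{\left(t \right)} + B \cos{\left(t \right)} - C x \sin{\left(t \right)} - C \sin{\left(t \right)} + C \cos^{2}{\left(t \right)}
This must equal f(x, t) identically; expanded, f = 2 t \cos{\left(t \right)} + 2 x \sin{\left(t \right)} + x \cos{\left(t \right)} + 2 x + \sin{\left(t \right)} \cos{\left(t \right)} + 2 \sin{\left(t \right)} - 2 \cos^{2}{\left(t \right)} + \cos{\left(t \right)} + 2.
Matching coefficients of the independent functions:
  [constant term, x, t \cos{\left(t \right)}]:  A = 2
  [x \sin{\left(t \right)}, \sin{\left(t \right)}]:  - C = 2
  [x \cos{\left(t \right)}, \sin{\left(t \right)} \cos{\left(t \right)}, \cos{\left(t \right)}]:  B = 1
  [\cos^{2}{\left(t \right)}]:  C = -2
Solving: A = 2, B = 1, C = -2.
Check against the point condition:
  u(0, 0) = -2  ⟹  C = -2  ✓
Hence u(x, t) = 2 t + \sin{\left(t \right)} - 2 \cos{\left(t \right)}.

Answer: u(x, t) = 2 t + \sin{\left(t \right)} - 2 \cos{\left(t \right)}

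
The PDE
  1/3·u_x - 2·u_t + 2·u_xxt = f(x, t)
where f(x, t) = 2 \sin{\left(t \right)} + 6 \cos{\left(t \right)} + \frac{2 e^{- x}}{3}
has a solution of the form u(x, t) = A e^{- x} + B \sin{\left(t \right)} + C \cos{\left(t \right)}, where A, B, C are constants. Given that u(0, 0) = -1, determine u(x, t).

Answer: u(x, t) = - 3 \sin{\left(t \right)} + \cos{\left(t \right)} - 2 e^{- x}

Derivation:
Substitute the ansatz u = A e^{- x} + B \sin{\left(t \right)} + C \cos{\left(t \right)} into the left-hand side.
Derivatives of the ansatz:
  u_x = - A e^{- x}
  u_t = B \cos{\left(t \right)} - C \sin{\left(t \right)}
  u_xxt = 0
Term by term:
  1/3·u_x = - \frac{A e^{- x}}{3}
  -2·u_t = - 2 B \cos{\left(t \right)} + 2 C \sin{\left(t \right)}
  2·u_xxt = 0
So the left-hand side equals
  - \frac{A e^{- x}}{3} - 2 B \cos{\left(t \right)} + 2 C \sin{\left(t \right)}
This must equal f(x, t) = 2 \sin{\left(t \right)} + 6 \cos{\left(t \right)} + \frac{2 e^{- x}}{3} identically.
Matching coefficients of the independent functions:
  [e^{- x}]:  - \frac{A}{3} = \frac{2}{3}
  [\sin{\left(t \right)}]:  2 C = 2
  [\cos{\left(t \right)}]:  - 2 B = 6
Solving: A = -2, B = -3, C = 1.
Check against the point condition:
  u(0, 0) = -1  ⟹  A + C = -1  ✓
Hence u(x, t) = - 3 \sin{\left(t \right)} + \cos{\left(t \right)} - 2 e^{- x}.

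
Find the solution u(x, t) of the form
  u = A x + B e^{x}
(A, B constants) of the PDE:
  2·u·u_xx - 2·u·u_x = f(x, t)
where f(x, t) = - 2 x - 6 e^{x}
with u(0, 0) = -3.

Answer: u(x, t) = - x - 3 e^{x}

Derivation:
Substitute the ansatz u = A x + B e^{x} into the left-hand side.
Derivatives of the ansatz:
  u_xx = B e^{x}
  u_x = A + B e^{x}
Term by term:
  2·u·u_xx = 2 A B x e^{x} + 2 B^{2} e^{2 x}
  -2·u·u_x = - 2 A^{2} x - 2 A B x e^{x} - 2 A B e^{x} - 2 B^{2} e^{2 x}
So the left-hand side equals
  - 2 A^{2} x - 2 A B e^{x}
This must equal f(x, t) = - 2 x - 6 e^{x} identically.
Matching coefficients of the independent functions:
  [x]:  - 2 A^{2} = -2
  [e^{x}]:  - 2 A B = -6
These equations allow (A, B) = (-1, -3) or (1, 3).
Impose the point condition(s):
  u(0, 0) = -3  ⟹  B = -3
Only A = -1, B = -3 satisfies everything.
Hence u(x, t) = - x - 3 e^{x}.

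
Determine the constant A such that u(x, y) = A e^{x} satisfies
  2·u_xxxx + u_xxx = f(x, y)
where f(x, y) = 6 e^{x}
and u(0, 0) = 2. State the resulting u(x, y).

Substitute the ansatz u = A e^{x} into the left-hand side.
Derivatives of the ansatz:
  u_xxxx = A e^{x}
  u_xxx = A e^{x}
Term by term:
  2·u_xxxx = 2 A e^{x}
  u_xxx = A e^{x}
So the left-hand side equals
  3 A e^{x}
This must equal f(x, y) = 6 e^{x} identically.
Matching coefficients of the independent functions:
  [e^{x}]:  3 A = 6
Solving: A = 2.
Check against the point condition:
  u(0, 0) = 2  ⟹  A = 2  ✓
Hence u(x, y) = 2 e^{x}.

Answer: u(x, y) = 2 e^{x}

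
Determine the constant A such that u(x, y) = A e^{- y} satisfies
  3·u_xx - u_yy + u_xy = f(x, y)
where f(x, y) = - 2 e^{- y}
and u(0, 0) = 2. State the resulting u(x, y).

Substitute the ansatz u = A e^{- y} into the left-hand side.
Derivatives of the ansatz:
  u_xx = 0
  u_yy = A e^{- y}
  u_xy = 0
Term by term:
  3·u_xx = 0
  -u_yy = - A e^{- y}
  u_xy = 0
So the left-hand side equals
  - A e^{- y}
This must equal f(x, y) = - 2 e^{- y} identically.
Matching coefficients of the independent functions:
  [e^{- y}]:  - A = -2
Solving: A = 2.
Check against the point condition:
  u(0, 0) = 2  ⟹  A = 2  ✓
Hence u(x, y) = 2 e^{- y}.

Answer: u(x, y) = 2 e^{- y}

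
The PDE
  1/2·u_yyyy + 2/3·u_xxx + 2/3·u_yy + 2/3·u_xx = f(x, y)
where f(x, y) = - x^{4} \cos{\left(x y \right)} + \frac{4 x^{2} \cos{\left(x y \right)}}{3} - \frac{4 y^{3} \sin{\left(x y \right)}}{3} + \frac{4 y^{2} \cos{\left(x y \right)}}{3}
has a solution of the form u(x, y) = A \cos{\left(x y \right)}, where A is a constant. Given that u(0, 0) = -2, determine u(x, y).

Answer: u(x, y) = - 2 \cos{\left(x y \right)}

Derivation:
Substitute the ansatz u = A \cos{\left(x y \right)} into the left-hand side.
Derivatives of the ansatz:
  u_yyyy = A x^{4} \cos{\left(x y \right)}
  u_xxx = A y^{3} \sin{\left(x y \right)}
  u_yy = - A x^{2} \cos{\left(x y \right)}
  u_xx = - A y^{2} \cos{\left(x y \right)}
Term by term:
  1/2·u_yyyy = \frac{A x^{4} \cos{\left(x y \right)}}{2}
  2/3·u_xxx = \frac{2 A y^{3} \sin{\left(x y \right)}}{3}
  2/3·u_yy = - \frac{2 A x^{2} \cos{\left(x y \right)}}{3}
  2/3·u_xx = - \frac{2 A y^{2} \cos{\left(x y \right)}}{3}
So the left-hand side equals
  \frac{A x^{4} \cos{\left(x y \right)}}{2} - \frac{2 A x^{2} \cos{\left(x y \right)}}{3} + \frac{2 A y^{3} \sin{\left(x y \right)}}{3} - \frac{2 A y^{2} \cos{\left(x y \right)}}{3}
This must equal f(x, y) = - x^{4} \cos{\left(x y \right)} + \frac{4 x^{2} \cos{\left(x y \right)}}{3} - \frac{4 y^{3} \sin{\left(x y \right)}}{3} + \frac{4 y^{2} \cos{\left(x y \right)}}{3} identically.
Matching coefficients of the independent functions:
  [x^{2} \cos{\left(x y \right)}, y^{2} \cos{\left(x y \right)}]:  - \frac{2 A}{3} = \frac{4}{3}
  [x^{4} \cos{\left(x y \right)}]:  \frac{A}{2} = -1
  [y^{3} \sin{\left(x y \right)}]:  \frac{2 A}{3} = - \frac{4}{3}
Solving: A = -2.
Check against the point condition:
  u(0, 0) = -2  ⟹  A = -2  ✓
Hence u(x, y) = - 2 \cos{\left(x y \right)}.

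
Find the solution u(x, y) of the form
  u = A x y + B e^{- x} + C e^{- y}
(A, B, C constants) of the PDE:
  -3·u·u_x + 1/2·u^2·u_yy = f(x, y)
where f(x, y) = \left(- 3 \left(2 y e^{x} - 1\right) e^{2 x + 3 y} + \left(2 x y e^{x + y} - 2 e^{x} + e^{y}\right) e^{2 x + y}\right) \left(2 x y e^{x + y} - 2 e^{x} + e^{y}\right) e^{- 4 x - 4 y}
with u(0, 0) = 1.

Substitute the ansatz u = A x y + B e^{- x} + C e^{- y} into the left-hand side.
Derivatives of the ansatz:
  u_x = A y - B e^{- x}
  u_yy = C e^{- y}
Term by term:
  -3·u·u_x = - 3 A^{2} x y^{2} + 3 A B x y e^{- x} - 3 A B y e^{- x} - 3 A C y e^{- y} + 3 B^{2} e^{- 2 x} + 3 B C e^{- x} e^{- y}
  1/2·u^2·u_yy = \frac{A^{2} C x^{2} y^{2} e^{- y}}{2} + A B C x y e^{- x} e^{- y} + A C^{2} x y e^{- 2 y} + \frac{B^{2} C e^{- 2 x} e^{- y}}{2} + B C^{2} e^{- x} e^{- 2 y} + \frac{C^{3} e^{- 3 y}}{2}
So the left-hand side equals
  \frac{A^{2} C x^{2} y^{2} e^{- y}}{2} - 3 A^{2} x y^{2} + A B C x y e^{- x} e^{- y} + 3 A B x y e^{- x} - 3 A B y e^{- x} + A C^{2} x y e^{- 2 y} - 3 A C y e^{- y} + \frac{B^{2} C e^{- 2 x} e^{- y}}{2} + 3 B^{2} e^{- 2 x} + B C^{2} e^{- x} e^{- 2 y} + 3 B C e^{- x} e^{- y} + \frac{C^{3} e^{- 3 y}}{2}
This must equal f(x, y) identically; expanded, f = 4 x^{2} y^{2} e^{- y} - 12 x y^{2} - 8 x y e^{- 2 y} + 6 x y e^{- x} + 4 x y e^{- x} e^{- y} + 12 y e^{- y} - 6 y e^{- x} + 4 e^{- 3 y} - 6 e^{- x} e^{- y} - 4 e^{- x} e^{- 2 y} + 3 e^{- 2 x} + e^{- 2 x} e^{- y}.
Matching coefficients of the independent functions:
  [x y^{2}]:  - 3 A^{2} = -12
  [y e^{- x}]:  - 3 A B = -6
  [y e^{- y}]:  - 3 A C = 12
  [e^{- 2 x} e^{- y}]:  \frac{B^{2} C}{2} = 1
  [e^{- x} e^{- 2 y}]:  B C^{2} = -4
  [e^{- x} e^{- y}]:  3 B C = -6
  [x y e^{- x}]:  3 A B = 6
  [x y e^{- 2 y}]:  A C^{2} = -8
  [x^{2} y^{2} e^{- y}]:  \frac{A^{2} C}{2} = 4
  [x y e^{- x} e^{- y}]:  A B C = 4
  [e^{- 2 x}]:  3 B^{2} = 3
  [e^{- 3 y}]:  \frac{C^{3}}{2} = 4
Solving: A = -2, B = -1, C = 2.
Check against the point condition:
  u(0, 0) = 1  ⟹  B + C = 1  ✓
Hence u(x, y) = - 2 x y + 2 e^{- y} - e^{- x}.

Answer: u(x, y) = - 2 x y + 2 e^{- y} - e^{- x}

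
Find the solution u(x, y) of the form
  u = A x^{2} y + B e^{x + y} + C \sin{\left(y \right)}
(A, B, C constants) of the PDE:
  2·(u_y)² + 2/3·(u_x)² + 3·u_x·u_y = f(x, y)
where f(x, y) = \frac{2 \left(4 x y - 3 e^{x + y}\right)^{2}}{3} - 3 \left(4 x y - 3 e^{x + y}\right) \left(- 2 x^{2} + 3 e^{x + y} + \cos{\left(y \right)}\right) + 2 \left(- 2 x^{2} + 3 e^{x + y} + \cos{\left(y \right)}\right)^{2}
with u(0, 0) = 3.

Substitute the ansatz u = A x^{2} y + B e^{x + y} + C \sin{\left(y \right)} into the left-hand side.
Derivatives of the ansatz:
  u_y = A x^{2} + B e^{x} e^{y} + C \cos{\left(y \right)}
  u_x = 2 A x y + B e^{x} e^{y}
Term by term:
  2·(u_y)² = 2 A^{2} x^{4} + 4 A B x^{2} e^{x} e^{y} + 4 A C x^{2} \cos{\left(y \right)} + 2 B^{2} e^{2 x} e^{2 y} + 4 B C e^{x} e^{y} \cos{\left(y \right)} + 2 C^{2} \cos^{2}{\left(y \right)}
  2/3·(u_x)² = \frac{8 A^{2} x^{2} y^{2}}{3} + \frac{8 A B x y e^{x} e^{y}}{3} + \frac{2 B^{2} e^{2 x} e^{2 y}}{3}
  3·u_x·u_y = 6 A^{2} x^{3} y + 3 A B x^{2} e^{x} e^{y} + 6 A B x y e^{x} e^{y} + 6 A C x y \cos{\left(y \right)} + 3 B^{2} e^{2 x} e^{2 y} + 3 B C e^{x} e^{y} \cos{\left(y \right)}
So the left-hand side equals
  2 A^{2} x^{4} + 6 A^{2} x^{3} y + \frac{8 A^{2} x^{2} y^{2}}{3} + 7 A B x^{2} e^{x} e^{y} + \frac{26 A B x y e^{x} e^{y}}{3} + 4 A C x^{2} \cos{\left(y \right)} + 6 A C x y \cos{\left(y \right)} + \frac{17 B^{2} e^{2 x} e^{2 y}}{3} + 7 B C e^{x} e^{y} \cos{\left(y \right)} + 2 C^{2} \cos^{2}{\left(y \right)}
This must equal f(x, y) identically; expanded, f = 8 x^{4} + 24 x^{3} y + \frac{32 x^{2} y^{2}}{3} - 42 x^{2} e^{x} e^{y} - 8 x^{2} \cos{\left(y \right)} - 52 x y e^{x} e^{y} - 12 x y \cos{\left(y \right)} + 51 e^{2 x} e^{2 y} + 21 e^{x} e^{y} \cos{\left(y \right)} + 2 \cos^{2}{\left(y \right)}.
Matching coefficients of the independent functions:
  [x^{4}]:  2 A^{2} = 8
  [x^{2} y^{2}]:  \frac{8 A^{2}}{3} = \frac{32}{3}
  [x^{2} \cos{\left(y \right)}]:  4 A C = -8
  [x^{3} y]:  6 A^{2} = 24
  [e^{2 x} e^{2 y}]:  \frac{17 B^{2}}{3} = 51
  [x y \cos{\left(y \right)}]:  6 A C = -12
  [x^{2} e^{x} e^{y}]:  7 A B = -42
  [e^{x} e^{y} \cos{\left(y \right)}]:  7 B C = 21
  [x y e^{x} e^{y}]:  \frac{26 A B}{3} = -52
  [\cos^{2}{\left(y \right)}]:  2 C^{2} = 2
These equations allow (A, B, C) = (-2, 3, 1) or (2, -3, -1).
Impose the point condition(s):
  u(0, 0) = 3  ⟹  B = 3
Only A = -2, B = 3, C = 1 satisfies everything.
Hence u(x, y) = - 2 x^{2} y + 3 e^{x + y} + \sin{\left(y \right)}.

Answer: u(x, y) = - 2 x^{2} y + 3 e^{x + y} + \sin{\left(y \right)}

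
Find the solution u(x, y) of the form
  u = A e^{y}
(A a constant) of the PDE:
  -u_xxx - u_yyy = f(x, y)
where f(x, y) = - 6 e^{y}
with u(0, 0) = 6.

Answer: u(x, y) = 6 e^{y}

Derivation:
Substitute the ansatz u = A e^{y} into the left-hand side.
Derivatives of the ansatz:
  u_xxx = 0
  u_yyy = A e^{y}
Term by term:
  -u_xxx = 0
  -u_yyy = - A e^{y}
So the left-hand side equals
  - A e^{y}
This must equal f(x, y) = - 6 e^{y} identically.
Matching coefficients of the independent functions:
  [e^{y}]:  - A = -6
Solving: A = 6.
Check against the point condition:
  u(0, 0) = 6  ⟹  A = 6  ✓
Hence u(x, y) = 6 e^{y}.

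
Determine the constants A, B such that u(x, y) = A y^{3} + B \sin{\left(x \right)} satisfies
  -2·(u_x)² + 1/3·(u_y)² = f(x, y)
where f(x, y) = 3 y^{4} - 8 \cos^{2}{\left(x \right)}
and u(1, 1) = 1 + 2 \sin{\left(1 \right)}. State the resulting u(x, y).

Answer: u(x, y) = y^{3} + 2 \sin{\left(x \right)}

Derivation:
Substitute the ansatz u = A y^{3} + B \sin{\left(x \right)} into the left-hand side.
Derivatives of the ansatz:
  u_x = B \cos{\left(x \right)}
  u_y = 3 A y^{2}
Term by term:
  -2·(u_x)² = - 2 B^{2} \cos^{2}{\left(x \right)}
  1/3·(u_y)² = 3 A^{2} y^{4}
So the left-hand side equals
  3 A^{2} y^{4} - 2 B^{2} \cos^{2}{\left(x \right)}
This must equal f(x, y) = 3 y^{4} - 8 \cos^{2}{\left(x \right)} identically.
Matching coefficients of the independent functions:
  [y^{4}]:  3 A^{2} = 3
  [\cos^{2}{\left(x \right)}]:  - 2 B^{2} = -8
These equations allow (A, B) = (-1, -2) or (-1, 2) or (1, -2) or (1, 2).
Impose the point condition(s):
  u(1, 1) = 1 + 2 \sin{\left(1 \right)}  ⟹  A + B \sin{\left(1 \right)} = 1 + 2 \sin{\left(1 \right)}
Only A = 1, B = 2 satisfies everything.
Hence u(x, y) = y^{3} + 2 \sin{\left(x \right)}.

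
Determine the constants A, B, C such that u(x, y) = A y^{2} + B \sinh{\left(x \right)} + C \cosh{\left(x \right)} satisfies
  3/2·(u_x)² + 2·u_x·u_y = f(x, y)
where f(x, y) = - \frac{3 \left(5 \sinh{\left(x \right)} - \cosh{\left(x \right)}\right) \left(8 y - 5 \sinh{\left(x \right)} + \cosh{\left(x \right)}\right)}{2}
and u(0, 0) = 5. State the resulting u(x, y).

Answer: u(x, y) = - 3 y^{2} - \sinh{\left(x \right)} + 5 \cosh{\left(x \right)}

Derivation:
Substitute the ansatz u = A y^{2} + B \sinh{\left(x \right)} + C \cosh{\left(x \right)} into the left-hand side.
Derivatives of the ansatz:
  u_x = B \cosh{\left(x \right)} + C \sinh{\left(x \right)}
  u_y = 2 A y
Term by term:
  3/2·(u_x)² = \frac{3 B^{2} \cosh^{2}{\left(x \right)}}{2} + 3 B C \sinh{\left(x \right)} \cosh{\left(x \right)} + \frac{3 C^{2} \sinh^{2}{\left(x \right)}}{2}
  2·u_x·u_y = 4 A B y \cosh{\left(x \right)} + 4 A C y \sinh{\left(x \right)}
So the left-hand side equals
  4 A B y \cosh{\left(x \right)} + 4 A C y \sinh{\left(x \right)} + \frac{3 B^{2} \cosh^{2}{\left(x \right)}}{2} + 3 B C \sinh{\left(x \right)} \cosh{\left(x \right)} + \frac{3 C^{2} \sinh^{2}{\left(x \right)}}{2}
This must equal f(x, y) identically; expanded, f = - 60 y \sinh{\left(x \right)} + 12 y \cosh{\left(x \right)} + \frac{75 \sinh^{2}{\left(x \right)}}{2} - 15 \sinh{\left(x \right)} \cosh{\left(x \right)} + \frac{3 \cosh^{2}{\left(x \right)}}{2}.
Matching coefficients of the independent functions:
  [y \sinh{\left(x \right)}]:  4 A C = -60
  [y \cosh{\left(x \right)}]:  4 A B = 12
  [\sinh{\left(x \right)} \cosh{\left(x \right)}]:  3 B C = -15
  [\sinh^{2}{\left(x \right)}]:  \frac{3 C^{2}}{2} = \frac{75}{2}
  [\cosh^{2}{\left(x \right)}]:  \frac{3 B^{2}}{2} = \frac{3}{2}
These equations allow (A, B, C) = (-3, -1, 5) or (3, 1, -5).
Impose the point condition(s):
  u(0, 0) = 5  ⟹  C = 5
Only A = -3, B = -1, C = 5 satisfies everything.
Hence u(x, y) = - 3 y^{2} - \sinh{\left(x \right)} + 5 \cosh{\left(x \right)}.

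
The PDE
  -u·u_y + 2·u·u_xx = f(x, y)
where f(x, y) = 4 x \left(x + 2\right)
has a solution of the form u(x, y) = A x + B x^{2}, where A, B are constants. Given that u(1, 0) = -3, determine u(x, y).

Substitute the ansatz u = A x + B x^{2} into the left-hand side.
Derivatives of the ansatz:
  u_y = 0
  u_xx = 2 B
Term by term:
  -u·u_y = 0
  2·u·u_xx = 4 A B x + 4 B^{2} x^{2}
So the left-hand side equals
  4 A B x + 4 B^{2} x^{2}
This must equal f(x, y) identically; expanded, f = 4 x^{2} + 8 x.
Matching coefficients of the independent functions:
  [x]:  4 A B = 8
  [x^{2}]:  4 B^{2} = 4
These equations allow (A, B) = (-2, -1) or (2, 1).
Impose the point condition(s):
  u(1, 0) = -3  ⟹  A + B = -3
Only A = -2, B = -1 satisfies everything.
Hence u(x, y) = - x^{2} - 2 x.

Answer: u(x, y) = - x^{2} - 2 x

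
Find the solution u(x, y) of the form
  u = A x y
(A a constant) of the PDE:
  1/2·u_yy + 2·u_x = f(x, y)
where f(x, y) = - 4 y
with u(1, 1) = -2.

Substitute the ansatz u = A x y into the left-hand side.
Derivatives of the ansatz:
  u_yy = 0
  u_x = A y
Term by term:
  1/2·u_yy = 0
  2·u_x = 2 A y
So the left-hand side equals
  2 A y
This must equal f(x, y) = - 4 y identically.
Matching coefficients of the independent functions:
  [y]:  2 A = -4
Solving: A = -2.
Check against the point condition:
  u(1, 1) = -2  ⟹  A = -2  ✓
Hence u(x, y) = - 2 x y.

Answer: u(x, y) = - 2 x y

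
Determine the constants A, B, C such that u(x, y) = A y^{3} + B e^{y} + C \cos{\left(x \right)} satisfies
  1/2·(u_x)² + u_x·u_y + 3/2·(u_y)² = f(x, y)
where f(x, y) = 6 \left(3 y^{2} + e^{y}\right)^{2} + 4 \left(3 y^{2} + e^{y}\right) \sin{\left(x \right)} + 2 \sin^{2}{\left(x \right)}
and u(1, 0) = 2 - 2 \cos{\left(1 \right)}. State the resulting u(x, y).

Substitute the ansatz u = A y^{3} + B e^{y} + C \cos{\left(x \right)} into the left-hand side.
Derivatives of the ansatz:
  u_x = - C \sin{\left(x \right)}
  u_y = 3 A y^{2} + B e^{y}
Term by term:
  1/2·(u_x)² = \frac{C^{2} \sin^{2}{\left(x \right)}}{2}
  u_x·u_y = - 3 A C y^{2} \sin{\left(x \right)} - B C e^{y} \sin{\left(x \right)}
  3/2·(u_y)² = \frac{27 A^{2} y^{4}}{2} + 9 A B y^{2} e^{y} + \frac{3 B^{2} e^{2 y}}{2}
So the left-hand side equals
  \frac{27 A^{2} y^{4}}{2} + 9 A B y^{2} e^{y} - 3 A C y^{2} \sin{\left(x \right)} + \frac{3 B^{2} e^{2 y}}{2} - B C e^{y} \sin{\left(x \right)} + \frac{C^{2} \sin^{2}{\left(x \right)}}{2}
This must equal f(x, y) identically; expanded, f = 54 y^{4} + 36 y^{2} e^{y} + 12 y^{2} \sin{\left(x \right)} + 6 e^{2 y} + 4 e^{y} \sin{\left(x \right)} + 2 \sin^{2}{\left(x \right)}.
Matching coefficients of the independent functions:
  [y^{4}]:  \frac{27 A^{2}}{2} = 54
  [y^{2} e^{y}]:  9 A B = 36
  [y^{2} \sin{\left(x \right)}]:  - 3 A C = 12
  [e^{y} \sin{\left(x \right)}]:  - B C = 4
  [e^{2 y}]:  \frac{3 B^{2}}{2} = 6
  [\sin^{2}{\left(x \right)}]:  \frac{C^{2}}{2} = 2
These equations allow (A, B, C) = (-2, -2, 2) or (2, 2, -2).
Impose the point condition(s):
  u(1, 0) = 2 - 2 \cos{\left(1 \right)}  ⟹  B + C \cos{\left(1 \right)} = 2 - 2 \cos{\left(1 \right)}
Only A = 2, B = 2, C = -2 satisfies everything.
Hence u(x, y) = 2 y^{3} + 2 e^{y} - 2 \cos{\left(x \right)}.

Answer: u(x, y) = 2 y^{3} + 2 e^{y} - 2 \cos{\left(x \right)}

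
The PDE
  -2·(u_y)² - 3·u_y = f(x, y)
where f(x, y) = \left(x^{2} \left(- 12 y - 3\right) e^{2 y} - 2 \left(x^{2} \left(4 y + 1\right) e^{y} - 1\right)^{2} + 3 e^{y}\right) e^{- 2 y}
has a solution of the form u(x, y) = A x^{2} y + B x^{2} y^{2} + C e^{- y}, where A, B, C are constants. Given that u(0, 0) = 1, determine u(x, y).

Answer: u(x, y) = 2 x^{2} y^{2} + x^{2} y + e^{- y}

Derivation:
Substitute the ansatz u = A x^{2} y + B x^{2} y^{2} + C e^{- y} into the left-hand side.
Derivatives of the ansatz:
  u_y = A x^{2} + 2 B x^{2} y - C e^{- y}
Term by term:
  -2·(u_y)² = - 2 A^{2} x^{4} - 8 A B x^{4} y + 4 A C x^{2} e^{- y} - 8 B^{2} x^{4} y^{2} + 8 B C x^{2} y e^{- y} - 2 C^{2} e^{- 2 y}
  -3·u_y = - 3 A x^{2} - 6 B x^{2} y + 3 C e^{- y}
So the left-hand side equals
  - 2 A^{2} x^{4} - 8 A B x^{4} y + 4 A C x^{2} e^{- y} - 3 A x^{2} - 8 B^{2} x^{4} y^{2} + 8 B C x^{2} y e^{- y} - 6 B x^{2} y - 2 C^{2} e^{- 2 y} + 3 C e^{- y}
This must equal f(x, y) identically; expanded, f = - 32 x^{4} y^{2} - 16 x^{4} y - 2 x^{4} - 12 x^{2} y + 16 x^{2} y e^{- y} - 3 x^{2} + 4 x^{2} e^{- y} + 3 e^{- y} - 2 e^{- 2 y}.
Matching coefficients of the independent functions:
  [x^{2}]:  - 3 A = -3
  [x^{4}]:  - 2 A^{2} = -2
  [x^{2} y]:  - 6 B = -12
  [x^{2} e^{- y}]:  4 A C = 4
  [x^{4} y]:  - 8 A B = -16
  [x^{4} y^{2}]:  - 8 B^{2} = -32
  [x^{2} y e^{- y}]:  8 B C = 16
  [e^{- 2 y}]:  - 2 C^{2} = -2
  [e^{- y}]:  3 C = 3
Solving: A = 1, B = 2, C = 1.
Check against the point condition:
  u(0, 0) = 1  ⟹  C = 1  ✓
Hence u(x, y) = 2 x^{2} y^{2} + x^{2} y + e^{- y}.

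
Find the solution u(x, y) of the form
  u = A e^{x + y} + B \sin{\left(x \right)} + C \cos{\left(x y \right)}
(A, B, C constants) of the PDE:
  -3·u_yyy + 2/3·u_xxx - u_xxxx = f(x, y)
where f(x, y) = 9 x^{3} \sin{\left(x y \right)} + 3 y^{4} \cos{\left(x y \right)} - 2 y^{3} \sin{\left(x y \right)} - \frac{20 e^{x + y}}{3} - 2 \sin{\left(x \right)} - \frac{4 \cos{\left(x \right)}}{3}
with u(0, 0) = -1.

Substitute the ansatz u = A e^{x + y} + B \sin{\left(x \right)} + C \cos{\left(x y \right)} into the left-hand side.
Derivatives of the ansatz:
  u_yyy = A e^{x} e^{y} + C x^{3} \sin{\left(x y \right)}
  u_xxx = A e^{x} e^{y} - B \cos{\left(x \right)} + C y^{3} \sin{\left(x y \right)}
  u_xxxx = A e^{x} e^{y} + B \sin{\left(x \right)} + C y^{4} \cos{\left(x y \right)}
Term by term:
  -3·u_yyy = - 3 A e^{x} e^{y} - 3 C x^{3} \sin{\left(x y \right)}
  2/3·u_xxx = \frac{2 A e^{x} e^{y}}{3} - \frac{2 B \cos{\left(x \right)}}{3} + \frac{2 C y^{3} \sin{\left(x y \right)}}{3}
  -u_xxxx = - A e^{x} e^{y} - B \sin{\left(x \right)} - C y^{4} \cos{\left(x y \right)}
So the left-hand side equals
  - \frac{10 A e^{x} e^{y}}{3} - B \sin{\left(x \right)} - \frac{2 B \cos{\left(x \right)}}{3} - 3 C x^{3} \sin{\left(x y \right)} - C y^{4} \cos{\left(x y \right)} + \frac{2 C y^{3} \sin{\left(x y \right)}}{3}
This must equal f(x, y) identically; expanded, f = 9 x^{3} \sin{\left(x y \right)} + 3 y^{4} \cos{\left(x y \right)} - 2 y^{3} \sin{\left(x y \right)} - \frac{20 e^{x} e^{y}}{3} - 2 \sin{\left(x \right)} - \frac{4 \cos{\left(x \right)}}{3}.
Matching coefficients of the independent functions:
  [x^{3} \sin{\left(x y \right)}]:  - 3 C = 9
  [y^{3} \sin{\left(x y \right)}]:  \frac{2 C}{3} = -2
  [y^{4} \cos{\left(x y \right)}]:  - C = 3
  [e^{x} e^{y}]:  - \frac{10 A}{3} = - \frac{20}{3}
  [\sin{\left(x \right)}]:  - B = -2
  [\cos{\left(x \right)}]:  - \frac{2 B}{3} = - \frac{4}{3}
Solving: A = 2, B = 2, C = -3.
Check against the point condition:
  u(0, 0) = -1  ⟹  A + C = -1  ✓
Hence u(x, y) = 2 e^{x + y} + 2 \sin{\left(x \right)} - 3 \cos{\left(x y \right)}.

Answer: u(x, y) = 2 e^{x + y} + 2 \sin{\left(x \right)} - 3 \cos{\left(x y \right)}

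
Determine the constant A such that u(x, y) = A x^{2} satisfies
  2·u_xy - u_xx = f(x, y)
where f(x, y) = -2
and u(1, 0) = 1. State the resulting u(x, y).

Substitute the ansatz u = A x^{2} into the left-hand side.
Derivatives of the ansatz:
  u_xy = 0
  u_xx = 2 A
Term by term:
  2·u_xy = 0
  -u_xx = - 2 A
So the left-hand side equals
  - 2 A
This must equal f(x, y) = -2 identically.
Matching coefficients of the independent functions:
  [constant term]:  - 2 A = -2
Solving: A = 1.
Check against the point condition:
  u(1, 0) = 1  ⟹  A = 1  ✓
Hence u(x, y) = x^{2}.

Answer: u(x, y) = x^{2}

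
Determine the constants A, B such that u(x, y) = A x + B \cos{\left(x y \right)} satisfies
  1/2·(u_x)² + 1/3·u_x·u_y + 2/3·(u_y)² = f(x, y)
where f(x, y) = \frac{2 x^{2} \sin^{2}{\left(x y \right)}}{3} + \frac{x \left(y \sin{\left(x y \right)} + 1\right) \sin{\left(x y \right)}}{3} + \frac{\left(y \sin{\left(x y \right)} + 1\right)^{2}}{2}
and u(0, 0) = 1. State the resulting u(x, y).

Substitute the ansatz u = A x + B \cos{\left(x y \right)} into the left-hand side.
Derivatives of the ansatz:
  u_x = A - B y \sin{\left(x y \right)}
  u_y = - B x \sin{\left(x y \right)}
Term by term:
  1/2·(u_x)² = \frac{A^{2}}{2} - A B y \sin{\left(x y \right)} + \frac{B^{2} y^{2} \sin^{2}{\left(x y \right)}}{2}
  1/3·u_x·u_y = - \frac{A B x \sin{\left(x y \right)}}{3} + \frac{B^{2} x y \sin^{2}{\left(x y \right)}}{3}
  2/3·(u_y)² = \frac{2 B^{2} x^{2} \sin^{2}{\left(x y \right)}}{3}
So the left-hand side equals
  \frac{A^{2}}{2} - \frac{A B x \sin{\left(x y \right)}}{3} - A B y \sin{\left(x y \right)} + \frac{2 B^{2} x^{2} \sin^{2}{\left(x y \right)}}{3} + \frac{B^{2} x y \sin^{2}{\left(x y \right)}}{3} + \frac{B^{2} y^{2} \sin^{2}{\left(x y \right)}}{2}
This must equal f(x, y) identically; expanded, f = \frac{2 x^{2} \sin^{2}{\left(x y \right)}}{3} + \frac{x y \sin^{2}{\left(x y \right)}}{3} + \frac{x \sin{\left(x y \right)}}{3} + \frac{y^{2} \sin^{2}{\left(x y \right)}}{2} + y \sin{\left(x y \right)} + \frac{1}{2}.
Matching coefficients of the independent functions:
  [constant term]:  \frac{A^{2}}{2} = \frac{1}{2}
  [x \sin{\left(x y \right)}]:  - \frac{A B}{3} = \frac{1}{3}
  [x^{2} \sin^{2}{\left(x y \right)}]:  \frac{2 B^{2}}{3} = \frac{2}{3}
  [y \sin{\left(x y \right)}]:  - A B = 1
  [y^{2} \sin^{2}{\left(x y \right)}]:  \frac{B^{2}}{2} = \frac{1}{2}
  [x y \sin^{2}{\left(x y \right)}]:  \frac{B^{2}}{3} = \frac{1}{3}
These equations allow (A, B) = (-1, 1) or (1, -1).
Impose the point condition(s):
  u(0, 0) = 1  ⟹  B = 1
Only A = -1, B = 1 satisfies everything.
Hence u(x, y) = - x + \cos{\left(x y \right)}.

Answer: u(x, y) = - x + \cos{\left(x y \right)}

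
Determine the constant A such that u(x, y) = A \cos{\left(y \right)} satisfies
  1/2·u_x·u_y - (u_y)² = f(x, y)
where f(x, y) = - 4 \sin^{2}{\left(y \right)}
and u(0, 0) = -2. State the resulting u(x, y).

Answer: u(x, y) = - 2 \cos{\left(y \right)}

Derivation:
Substitute the ansatz u = A \cos{\left(y \right)} into the left-hand side.
Derivatives of the ansatz:
  u_x = 0
  u_y = - A \sin{\left(y \right)}
Term by term:
  1/2·u_x·u_y = 0
  -(u_y)² = - A^{2} \sin^{2}{\left(y \right)}
So the left-hand side equals
  - A^{2} \sin^{2}{\left(y \right)}
This must equal f(x, y) = - 4 \sin^{2}{\left(y \right)} identically.
Matching coefficients of the independent functions:
  [\sin^{2}{\left(y \right)}]:  - A^{2} = -4
These equations allow (A) = (-2) or (2).
Impose the point condition(s):
  u(0, 0) = -2  ⟹  A = -2
Only A = -2 satisfies everything.
Hence u(x, y) = - 2 \cos{\left(y \right)}.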